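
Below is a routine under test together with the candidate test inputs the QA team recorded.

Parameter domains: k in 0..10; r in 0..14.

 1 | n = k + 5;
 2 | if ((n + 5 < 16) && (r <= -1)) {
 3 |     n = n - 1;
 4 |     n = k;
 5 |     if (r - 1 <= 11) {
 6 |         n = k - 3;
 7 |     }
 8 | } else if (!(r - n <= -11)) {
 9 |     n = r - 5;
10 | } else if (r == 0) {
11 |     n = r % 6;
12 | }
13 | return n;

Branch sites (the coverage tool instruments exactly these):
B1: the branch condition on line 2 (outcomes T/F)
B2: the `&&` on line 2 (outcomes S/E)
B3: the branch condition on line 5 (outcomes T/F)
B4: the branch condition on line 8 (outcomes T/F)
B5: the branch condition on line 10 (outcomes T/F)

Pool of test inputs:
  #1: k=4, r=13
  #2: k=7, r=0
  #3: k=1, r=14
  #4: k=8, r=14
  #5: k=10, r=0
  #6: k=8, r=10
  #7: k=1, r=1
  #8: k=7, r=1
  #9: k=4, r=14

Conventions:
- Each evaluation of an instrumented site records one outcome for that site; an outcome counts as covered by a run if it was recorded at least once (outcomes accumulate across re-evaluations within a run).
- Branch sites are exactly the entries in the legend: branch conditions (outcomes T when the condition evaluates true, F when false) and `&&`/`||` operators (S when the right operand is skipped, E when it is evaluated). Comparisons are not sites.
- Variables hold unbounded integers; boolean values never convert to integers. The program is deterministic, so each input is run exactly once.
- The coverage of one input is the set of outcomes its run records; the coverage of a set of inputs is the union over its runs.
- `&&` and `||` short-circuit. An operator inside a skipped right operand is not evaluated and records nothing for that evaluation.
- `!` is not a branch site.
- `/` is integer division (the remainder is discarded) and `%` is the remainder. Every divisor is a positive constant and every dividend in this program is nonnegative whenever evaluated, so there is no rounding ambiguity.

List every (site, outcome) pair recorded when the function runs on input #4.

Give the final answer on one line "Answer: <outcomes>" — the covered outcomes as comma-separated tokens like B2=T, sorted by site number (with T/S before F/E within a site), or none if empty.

Running input #4 (k=8, r=14), event by event:
  B2->S, B1->F, B4->T
as a set, this run covers: B1=F, B2=S, B4=T

Answer: B1=F, B2=S, B4=T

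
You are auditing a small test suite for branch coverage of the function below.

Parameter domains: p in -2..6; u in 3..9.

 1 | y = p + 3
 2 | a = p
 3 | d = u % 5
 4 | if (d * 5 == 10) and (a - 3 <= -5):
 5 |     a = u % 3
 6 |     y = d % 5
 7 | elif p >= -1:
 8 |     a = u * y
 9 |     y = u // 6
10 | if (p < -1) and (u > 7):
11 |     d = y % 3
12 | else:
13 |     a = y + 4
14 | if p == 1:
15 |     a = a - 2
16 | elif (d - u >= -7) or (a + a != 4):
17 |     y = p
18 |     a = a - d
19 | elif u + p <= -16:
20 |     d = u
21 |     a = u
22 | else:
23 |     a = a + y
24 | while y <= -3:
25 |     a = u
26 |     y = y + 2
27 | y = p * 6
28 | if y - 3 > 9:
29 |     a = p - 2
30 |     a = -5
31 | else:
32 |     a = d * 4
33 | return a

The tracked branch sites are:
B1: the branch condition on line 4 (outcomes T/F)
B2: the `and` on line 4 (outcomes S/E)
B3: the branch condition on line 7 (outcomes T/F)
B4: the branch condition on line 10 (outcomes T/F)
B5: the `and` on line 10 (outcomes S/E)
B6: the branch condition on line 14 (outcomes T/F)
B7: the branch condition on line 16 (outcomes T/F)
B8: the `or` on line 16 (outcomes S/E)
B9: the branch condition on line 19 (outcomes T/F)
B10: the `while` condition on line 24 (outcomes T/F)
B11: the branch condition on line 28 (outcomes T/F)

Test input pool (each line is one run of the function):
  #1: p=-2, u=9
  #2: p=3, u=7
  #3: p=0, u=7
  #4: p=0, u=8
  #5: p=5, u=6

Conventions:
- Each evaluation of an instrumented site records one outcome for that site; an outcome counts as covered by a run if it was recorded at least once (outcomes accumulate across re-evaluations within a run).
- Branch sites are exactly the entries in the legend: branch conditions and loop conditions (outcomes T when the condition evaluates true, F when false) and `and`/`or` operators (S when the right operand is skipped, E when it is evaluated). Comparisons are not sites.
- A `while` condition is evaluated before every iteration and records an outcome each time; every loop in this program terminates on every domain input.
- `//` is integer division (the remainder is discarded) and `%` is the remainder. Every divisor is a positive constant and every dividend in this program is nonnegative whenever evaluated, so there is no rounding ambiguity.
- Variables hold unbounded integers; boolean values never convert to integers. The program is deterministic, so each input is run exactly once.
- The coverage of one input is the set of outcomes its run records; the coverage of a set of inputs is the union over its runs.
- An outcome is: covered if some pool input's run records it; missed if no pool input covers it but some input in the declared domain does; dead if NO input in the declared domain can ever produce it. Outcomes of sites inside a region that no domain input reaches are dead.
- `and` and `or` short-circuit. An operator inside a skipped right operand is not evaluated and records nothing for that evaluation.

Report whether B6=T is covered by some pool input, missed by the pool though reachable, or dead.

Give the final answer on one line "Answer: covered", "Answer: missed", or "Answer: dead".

no pool input records B6=T
but domain input (p=1, u=3) does record it -> reachable, so missed

Answer: missed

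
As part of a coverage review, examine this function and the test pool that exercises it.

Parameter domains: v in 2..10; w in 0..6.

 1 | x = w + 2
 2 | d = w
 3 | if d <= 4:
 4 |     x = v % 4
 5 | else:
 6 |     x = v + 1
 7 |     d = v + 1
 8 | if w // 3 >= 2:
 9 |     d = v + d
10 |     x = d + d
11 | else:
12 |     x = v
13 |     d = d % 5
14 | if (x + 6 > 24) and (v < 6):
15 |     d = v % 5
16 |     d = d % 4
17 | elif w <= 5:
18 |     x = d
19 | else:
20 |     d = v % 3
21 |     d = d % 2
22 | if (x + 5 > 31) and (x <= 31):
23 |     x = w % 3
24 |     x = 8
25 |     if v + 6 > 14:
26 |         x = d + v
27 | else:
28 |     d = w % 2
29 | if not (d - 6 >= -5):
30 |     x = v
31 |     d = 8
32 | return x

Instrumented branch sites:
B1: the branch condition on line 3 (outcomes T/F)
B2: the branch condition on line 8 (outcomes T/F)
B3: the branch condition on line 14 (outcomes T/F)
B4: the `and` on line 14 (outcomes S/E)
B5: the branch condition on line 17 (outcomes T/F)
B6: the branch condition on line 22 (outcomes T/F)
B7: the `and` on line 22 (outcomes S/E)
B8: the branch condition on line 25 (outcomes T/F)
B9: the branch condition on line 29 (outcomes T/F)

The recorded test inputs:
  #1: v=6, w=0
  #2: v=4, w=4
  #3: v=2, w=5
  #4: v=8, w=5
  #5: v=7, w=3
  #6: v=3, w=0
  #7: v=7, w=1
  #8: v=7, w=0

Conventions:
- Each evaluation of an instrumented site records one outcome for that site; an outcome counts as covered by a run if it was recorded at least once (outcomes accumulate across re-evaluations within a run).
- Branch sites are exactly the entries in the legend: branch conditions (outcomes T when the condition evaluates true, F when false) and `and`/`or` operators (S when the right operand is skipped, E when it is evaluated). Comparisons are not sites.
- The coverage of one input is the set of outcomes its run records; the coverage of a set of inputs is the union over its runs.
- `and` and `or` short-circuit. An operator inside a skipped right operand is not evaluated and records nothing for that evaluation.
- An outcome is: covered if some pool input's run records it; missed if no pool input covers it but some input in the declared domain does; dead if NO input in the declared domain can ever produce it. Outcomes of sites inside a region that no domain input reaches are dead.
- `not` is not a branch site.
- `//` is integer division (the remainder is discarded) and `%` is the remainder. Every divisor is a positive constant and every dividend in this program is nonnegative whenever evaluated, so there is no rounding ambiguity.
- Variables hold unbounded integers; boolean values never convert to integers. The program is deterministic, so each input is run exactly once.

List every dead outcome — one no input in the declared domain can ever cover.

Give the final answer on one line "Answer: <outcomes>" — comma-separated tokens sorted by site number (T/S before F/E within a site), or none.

checking every outcome against all 63 domain inputs:
  B8=T: never recorded by any domain input -> dead
  reachable outcomes have witnesses, e.g. B1=T (e.g. v=2, w=0), B1=F (e.g. v=2, w=5), B2=T (e.g. v=2, w=6), B2=F (e.g. v=2, w=0)

Answer: B8=T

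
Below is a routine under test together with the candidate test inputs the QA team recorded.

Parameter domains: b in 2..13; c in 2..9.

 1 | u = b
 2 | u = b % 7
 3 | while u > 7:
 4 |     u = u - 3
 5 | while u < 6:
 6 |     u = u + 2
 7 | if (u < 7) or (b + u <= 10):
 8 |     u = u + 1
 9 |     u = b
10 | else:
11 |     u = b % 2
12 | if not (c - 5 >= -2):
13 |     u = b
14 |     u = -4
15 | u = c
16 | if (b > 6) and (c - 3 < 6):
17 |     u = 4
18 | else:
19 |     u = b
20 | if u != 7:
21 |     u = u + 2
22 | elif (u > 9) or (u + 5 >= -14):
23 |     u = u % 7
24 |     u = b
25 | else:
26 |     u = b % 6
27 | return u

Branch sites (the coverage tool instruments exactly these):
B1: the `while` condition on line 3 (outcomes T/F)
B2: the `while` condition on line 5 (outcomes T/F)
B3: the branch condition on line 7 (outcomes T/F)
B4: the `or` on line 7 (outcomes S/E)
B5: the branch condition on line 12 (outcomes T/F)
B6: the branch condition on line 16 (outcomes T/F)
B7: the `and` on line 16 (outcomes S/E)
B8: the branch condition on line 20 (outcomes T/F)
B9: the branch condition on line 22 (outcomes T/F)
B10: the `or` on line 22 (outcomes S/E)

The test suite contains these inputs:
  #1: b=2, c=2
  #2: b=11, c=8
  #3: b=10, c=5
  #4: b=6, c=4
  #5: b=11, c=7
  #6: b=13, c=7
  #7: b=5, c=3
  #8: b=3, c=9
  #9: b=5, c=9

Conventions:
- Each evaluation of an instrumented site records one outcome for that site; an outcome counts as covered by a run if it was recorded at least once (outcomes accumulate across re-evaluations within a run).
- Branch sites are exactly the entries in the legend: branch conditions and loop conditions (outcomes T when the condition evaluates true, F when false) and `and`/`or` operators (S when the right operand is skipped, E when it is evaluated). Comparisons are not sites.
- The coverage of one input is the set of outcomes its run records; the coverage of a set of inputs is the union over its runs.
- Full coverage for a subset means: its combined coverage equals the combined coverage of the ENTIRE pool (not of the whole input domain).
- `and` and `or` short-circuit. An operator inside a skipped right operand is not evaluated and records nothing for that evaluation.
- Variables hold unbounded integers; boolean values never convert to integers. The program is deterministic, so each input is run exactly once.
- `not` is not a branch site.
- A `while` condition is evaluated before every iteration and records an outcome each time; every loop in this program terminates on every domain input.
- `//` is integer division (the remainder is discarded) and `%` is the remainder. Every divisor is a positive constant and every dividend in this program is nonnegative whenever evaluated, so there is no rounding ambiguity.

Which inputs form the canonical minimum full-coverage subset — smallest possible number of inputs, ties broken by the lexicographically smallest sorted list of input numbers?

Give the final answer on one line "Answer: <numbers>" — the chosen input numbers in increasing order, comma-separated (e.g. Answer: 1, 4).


#1 (b=2, c=2) -> B1->F, B2->T, B2->T, B2->F, B4->S, B3->T, B5->T, B7->S, B6->F, B8->T; covered: B1=F, B2=T, B2=F, B3=T, B4=S, B5=T, B6=F, B7=S, B8=T
#2 (b=11, c=8) -> B1->F, B2->T, B2->F, B4->S, B3->T, B5->F, B7->E, B6->T, B8->T; covered: B1=F, B2=T, B2=F, B3=T, B4=S, B5=F, B6=T, B7=E, B8=T
#3 (b=10, c=5) -> B1->F, B2->T, B2->T, B2->F, B4->E, B3->F, B5->F, B7->E, B6->T, B8->T; covered: B1=F, B2=T, B2=F, B3=F, B4=E, B5=F, B6=T, B7=E, B8=T
#4 (b=6, c=4) -> B1->F, B2->F, B4->S, B3->T, B5->F, B7->S, B6->F, B8->T; covered: B1=F, B2=F, B3=T, B4=S, B5=F, B6=F, B7=S, B8=T
#5 (b=11, c=7) -> B1->F, B2->T, B2->F, B4->S, B3->T, B5->F, B7->E, B6->T, B8->T; covered: B1=F, B2=T, B2=F, B3=T, B4=S, B5=F, B6=T, B7=E, B8=T
#6 (b=13, c=7) -> B1->F, B2->F, B4->S, B3->T, B5->F, B7->E, B6->T, B8->T; covered: B1=F, B2=F, B3=T, B4=S, B5=F, B6=T, B7=E, B8=T
#7 (b=5, c=3) -> B1->F, B2->T, B2->F, B4->E, B3->F, B5->F, B7->S, B6->F, B8->T; covered: B1=F, B2=T, B2=F, B3=F, B4=E, B5=F, B6=F, B7=S, B8=T
#8 (b=3, c=9) -> B1->F, B2->T, B2->T, B2->F, B4->E, B3->T, B5->F, B7->S, B6->F, B8->T; covered: B1=F, B2=T, B2=F, B3=T, B4=E, B5=F, B6=F, B7=S, B8=T
#9 (b=5, c=9) -> B1->F, B2->T, B2->F, B4->E, B3->F, B5->F, B7->S, B6->F, B8->T; covered: B1=F, B2=T, B2=F, B3=F, B4=E, B5=F, B6=F, B7=S, B8=T
the full pool covers 14 outcomes: B1=F, B2=T, B2=F, B3=T, B3=F, B4=S, B4=E, B5=T, B5=F, B6=T, B6=F, B7=S, B7=E, B8=T
no size-1 subset reaches all 14 outcomes (best union: 9/14)
inputs {1, 3} (size 2) cover everything; no size-2 subset with a lexicographically smaller index list covers all 14
Answer: 1, 3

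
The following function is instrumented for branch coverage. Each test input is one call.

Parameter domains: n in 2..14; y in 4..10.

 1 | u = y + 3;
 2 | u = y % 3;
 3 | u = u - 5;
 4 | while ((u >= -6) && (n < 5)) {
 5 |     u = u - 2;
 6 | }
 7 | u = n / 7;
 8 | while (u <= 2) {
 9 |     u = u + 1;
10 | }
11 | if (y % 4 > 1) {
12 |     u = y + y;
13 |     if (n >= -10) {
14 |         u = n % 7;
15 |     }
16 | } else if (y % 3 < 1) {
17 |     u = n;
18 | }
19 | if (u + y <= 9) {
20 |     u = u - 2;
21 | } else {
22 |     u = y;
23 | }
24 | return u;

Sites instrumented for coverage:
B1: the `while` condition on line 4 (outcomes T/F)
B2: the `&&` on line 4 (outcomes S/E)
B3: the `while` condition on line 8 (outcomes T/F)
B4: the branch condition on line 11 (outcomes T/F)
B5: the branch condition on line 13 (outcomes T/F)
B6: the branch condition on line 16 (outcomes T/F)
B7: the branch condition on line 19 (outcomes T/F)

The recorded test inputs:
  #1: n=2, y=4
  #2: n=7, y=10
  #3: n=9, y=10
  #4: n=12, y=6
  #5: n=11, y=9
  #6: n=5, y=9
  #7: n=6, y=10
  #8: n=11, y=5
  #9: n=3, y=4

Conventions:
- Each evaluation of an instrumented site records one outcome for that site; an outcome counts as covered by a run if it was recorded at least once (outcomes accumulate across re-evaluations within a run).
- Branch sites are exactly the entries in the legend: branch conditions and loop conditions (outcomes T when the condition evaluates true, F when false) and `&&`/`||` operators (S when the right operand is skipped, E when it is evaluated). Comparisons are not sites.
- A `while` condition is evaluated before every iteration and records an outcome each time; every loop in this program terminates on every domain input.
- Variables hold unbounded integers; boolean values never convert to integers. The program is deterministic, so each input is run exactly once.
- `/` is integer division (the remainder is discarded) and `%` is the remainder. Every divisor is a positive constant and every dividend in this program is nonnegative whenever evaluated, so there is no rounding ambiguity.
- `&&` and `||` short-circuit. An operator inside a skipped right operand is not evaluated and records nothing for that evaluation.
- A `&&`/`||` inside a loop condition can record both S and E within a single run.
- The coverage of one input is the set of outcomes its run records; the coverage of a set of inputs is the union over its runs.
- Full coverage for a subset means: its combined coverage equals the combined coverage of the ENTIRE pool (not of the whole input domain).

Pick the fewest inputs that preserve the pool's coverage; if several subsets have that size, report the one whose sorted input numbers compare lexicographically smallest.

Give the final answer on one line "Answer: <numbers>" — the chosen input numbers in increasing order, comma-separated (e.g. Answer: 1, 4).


input #1, n=2, y=4: outcomes B1=T, B1=F, B2=S, B2=E, B3=T, B3=F, B4=F, B6=F, B7=T
input #2, n=7, y=10: outcomes B1=F, B2=E, B3=T, B3=F, B4=T, B5=T, B7=F
input #3, n=9, y=10: outcomes B1=F, B2=E, B3=T, B3=F, B4=T, B5=T, B7=F
input #4, n=12, y=6: outcomes B1=F, B2=E, B3=T, B3=F, B4=T, B5=T, B7=F
input #5, n=11, y=9: outcomes B1=F, B2=E, B3=T, B3=F, B4=F, B6=T, B7=F
input #6, n=5, y=9: outcomes B1=F, B2=E, B3=T, B3=F, B4=F, B6=T, B7=F
input #7, n=6, y=10: outcomes B1=F, B2=E, B3=T, B3=F, B4=T, B5=T, B7=F
input #8, n=11, y=5: outcomes B1=F, B2=E, B3=T, B3=F, B4=F, B6=F, B7=T
input #9, n=3, y=4: outcomes B1=T, B1=F, B2=S, B2=E, B3=T, B3=F, B4=F, B6=F, B7=T
union over all inputs: B1=T, B1=F, B2=S, B2=E, B3=T, B3=F, B4=T, B4=F, B5=T, B6=T, B6=F, B7=T, B7=F (13 outcomes)
size 1 is not enough: best union over all size-1 subsets is 9/13
size 2 is not enough: best union over all size-2 subsets is 12/13
size 3: inputs {1, 2, 5} cover all 13 outcomes, and no lexicographically smaller subset of this size does
Answer: 1, 2, 5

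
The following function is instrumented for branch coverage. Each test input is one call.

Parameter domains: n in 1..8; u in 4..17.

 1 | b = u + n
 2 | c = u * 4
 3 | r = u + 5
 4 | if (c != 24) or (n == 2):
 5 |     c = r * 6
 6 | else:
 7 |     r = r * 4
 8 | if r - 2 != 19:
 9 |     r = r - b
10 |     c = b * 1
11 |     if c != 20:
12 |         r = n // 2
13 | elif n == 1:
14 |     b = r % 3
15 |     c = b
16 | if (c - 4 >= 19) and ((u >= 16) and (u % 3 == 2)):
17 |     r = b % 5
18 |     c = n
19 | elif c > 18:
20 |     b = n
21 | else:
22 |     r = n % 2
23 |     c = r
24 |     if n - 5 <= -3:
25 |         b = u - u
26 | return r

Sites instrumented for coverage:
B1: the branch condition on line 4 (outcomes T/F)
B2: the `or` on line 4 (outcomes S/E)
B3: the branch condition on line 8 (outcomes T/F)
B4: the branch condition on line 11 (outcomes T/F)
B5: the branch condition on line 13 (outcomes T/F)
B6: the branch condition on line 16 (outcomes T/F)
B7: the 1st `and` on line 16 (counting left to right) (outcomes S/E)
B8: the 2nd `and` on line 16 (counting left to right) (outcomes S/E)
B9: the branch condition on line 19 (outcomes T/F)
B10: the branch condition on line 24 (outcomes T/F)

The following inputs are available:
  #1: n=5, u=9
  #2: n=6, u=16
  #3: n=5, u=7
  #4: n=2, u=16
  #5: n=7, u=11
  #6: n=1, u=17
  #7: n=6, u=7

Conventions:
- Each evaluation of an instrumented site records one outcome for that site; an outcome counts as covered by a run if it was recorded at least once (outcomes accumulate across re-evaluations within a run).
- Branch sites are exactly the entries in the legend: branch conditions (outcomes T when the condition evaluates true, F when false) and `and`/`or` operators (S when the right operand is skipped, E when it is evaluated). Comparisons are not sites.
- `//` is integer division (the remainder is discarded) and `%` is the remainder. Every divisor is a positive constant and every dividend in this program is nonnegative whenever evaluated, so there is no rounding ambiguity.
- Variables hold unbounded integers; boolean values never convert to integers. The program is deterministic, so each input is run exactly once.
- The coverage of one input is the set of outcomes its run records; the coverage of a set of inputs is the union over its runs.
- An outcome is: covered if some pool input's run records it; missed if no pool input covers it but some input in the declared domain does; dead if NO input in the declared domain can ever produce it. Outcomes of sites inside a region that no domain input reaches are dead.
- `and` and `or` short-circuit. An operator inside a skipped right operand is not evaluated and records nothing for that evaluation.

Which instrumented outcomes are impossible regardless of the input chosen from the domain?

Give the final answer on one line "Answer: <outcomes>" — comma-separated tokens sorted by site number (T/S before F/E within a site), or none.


running all 112 domain inputs and tallying outcomes:
  reachable outcomes have witnesses, e.g. B1=T (e.g. n=1, u=4), B1=F (e.g. n=1, u=6), B2=S (e.g. n=1, u=4), B2=E (e.g. n=1, u=6)
Answer: none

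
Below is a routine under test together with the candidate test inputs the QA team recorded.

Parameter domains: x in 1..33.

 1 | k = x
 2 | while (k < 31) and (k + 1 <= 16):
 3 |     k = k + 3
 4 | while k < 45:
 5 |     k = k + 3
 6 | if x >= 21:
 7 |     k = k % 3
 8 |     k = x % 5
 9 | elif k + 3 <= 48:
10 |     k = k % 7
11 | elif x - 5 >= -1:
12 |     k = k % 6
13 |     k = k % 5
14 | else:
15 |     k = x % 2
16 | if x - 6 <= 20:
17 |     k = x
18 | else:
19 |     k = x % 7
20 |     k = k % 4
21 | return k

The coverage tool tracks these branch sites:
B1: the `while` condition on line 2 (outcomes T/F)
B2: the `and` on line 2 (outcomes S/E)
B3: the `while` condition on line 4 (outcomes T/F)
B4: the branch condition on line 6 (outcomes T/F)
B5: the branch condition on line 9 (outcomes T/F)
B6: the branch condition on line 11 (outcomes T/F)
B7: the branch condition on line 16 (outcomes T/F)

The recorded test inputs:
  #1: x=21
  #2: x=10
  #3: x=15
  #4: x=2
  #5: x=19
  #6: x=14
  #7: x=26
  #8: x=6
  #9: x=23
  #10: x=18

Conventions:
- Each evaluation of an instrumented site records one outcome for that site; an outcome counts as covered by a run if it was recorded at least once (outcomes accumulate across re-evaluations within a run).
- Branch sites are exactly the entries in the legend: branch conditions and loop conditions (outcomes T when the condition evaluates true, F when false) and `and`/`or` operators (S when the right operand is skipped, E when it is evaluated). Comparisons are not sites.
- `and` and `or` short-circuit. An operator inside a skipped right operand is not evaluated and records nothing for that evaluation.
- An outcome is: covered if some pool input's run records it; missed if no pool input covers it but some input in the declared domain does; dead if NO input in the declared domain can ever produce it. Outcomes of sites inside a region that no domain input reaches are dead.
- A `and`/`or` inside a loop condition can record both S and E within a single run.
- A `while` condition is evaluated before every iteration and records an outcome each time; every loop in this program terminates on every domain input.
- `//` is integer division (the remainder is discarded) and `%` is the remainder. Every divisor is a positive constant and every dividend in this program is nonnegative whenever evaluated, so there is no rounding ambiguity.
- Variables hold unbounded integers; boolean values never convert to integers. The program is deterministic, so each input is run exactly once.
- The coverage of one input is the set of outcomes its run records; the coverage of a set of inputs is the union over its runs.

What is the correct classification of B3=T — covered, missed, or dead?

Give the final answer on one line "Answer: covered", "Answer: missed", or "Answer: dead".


B3=T is recorded by pool input(s) 1, 2, 3, 4, 5, 6, 7, 8, 9, 10 -> covered
Answer: covered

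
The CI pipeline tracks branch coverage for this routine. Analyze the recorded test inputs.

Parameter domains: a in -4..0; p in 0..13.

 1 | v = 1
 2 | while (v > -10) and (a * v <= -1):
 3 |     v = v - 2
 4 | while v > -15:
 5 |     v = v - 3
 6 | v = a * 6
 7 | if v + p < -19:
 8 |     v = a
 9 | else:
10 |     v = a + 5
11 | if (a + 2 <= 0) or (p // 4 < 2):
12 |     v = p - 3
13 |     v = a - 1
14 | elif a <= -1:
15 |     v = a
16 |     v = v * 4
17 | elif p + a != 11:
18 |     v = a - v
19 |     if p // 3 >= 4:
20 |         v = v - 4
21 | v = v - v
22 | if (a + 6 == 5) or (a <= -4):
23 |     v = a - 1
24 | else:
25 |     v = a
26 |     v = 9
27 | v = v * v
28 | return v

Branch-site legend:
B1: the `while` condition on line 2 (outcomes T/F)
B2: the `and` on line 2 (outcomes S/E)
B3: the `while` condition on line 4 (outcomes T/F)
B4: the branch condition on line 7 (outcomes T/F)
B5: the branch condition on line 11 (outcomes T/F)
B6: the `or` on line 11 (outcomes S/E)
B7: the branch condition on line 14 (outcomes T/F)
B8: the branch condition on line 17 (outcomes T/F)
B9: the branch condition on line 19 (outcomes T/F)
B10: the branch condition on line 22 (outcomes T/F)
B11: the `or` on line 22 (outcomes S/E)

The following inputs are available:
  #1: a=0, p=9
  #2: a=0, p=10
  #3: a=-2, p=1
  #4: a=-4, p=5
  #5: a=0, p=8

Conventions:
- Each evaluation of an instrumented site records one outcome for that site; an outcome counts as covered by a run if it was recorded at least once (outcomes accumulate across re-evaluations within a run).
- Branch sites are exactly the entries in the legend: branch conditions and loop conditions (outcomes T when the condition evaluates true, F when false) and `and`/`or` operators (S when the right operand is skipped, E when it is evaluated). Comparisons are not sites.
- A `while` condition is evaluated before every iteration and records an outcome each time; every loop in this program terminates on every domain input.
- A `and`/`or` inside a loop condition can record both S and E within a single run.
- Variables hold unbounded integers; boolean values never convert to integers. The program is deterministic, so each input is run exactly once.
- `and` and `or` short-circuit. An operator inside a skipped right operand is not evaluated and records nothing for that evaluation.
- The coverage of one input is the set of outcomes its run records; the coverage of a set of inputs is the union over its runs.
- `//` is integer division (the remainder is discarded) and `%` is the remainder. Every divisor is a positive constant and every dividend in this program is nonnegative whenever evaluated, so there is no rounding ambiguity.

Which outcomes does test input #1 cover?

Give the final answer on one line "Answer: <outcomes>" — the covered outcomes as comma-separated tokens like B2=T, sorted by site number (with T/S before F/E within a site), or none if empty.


Simulating input #1 (a=0, p=9) step by step:
  B2->E, B1->F, B3->T, B3->T, B3->T, B3->T, B3->T, B3->T, B3->F, B4->F
  B6->E, B5->F, B7->F, B8->T, B9->F, B11->E, B10->F
as a set, this run covers: B1=F, B2=E, B3=T, B3=F, B4=F, B5=F, B6=E, B7=F, B8=T, B9=F, B10=F, B11=E
Answer: B1=F, B2=E, B3=T, B3=F, B4=F, B5=F, B6=E, B7=F, B8=T, B9=F, B10=F, B11=E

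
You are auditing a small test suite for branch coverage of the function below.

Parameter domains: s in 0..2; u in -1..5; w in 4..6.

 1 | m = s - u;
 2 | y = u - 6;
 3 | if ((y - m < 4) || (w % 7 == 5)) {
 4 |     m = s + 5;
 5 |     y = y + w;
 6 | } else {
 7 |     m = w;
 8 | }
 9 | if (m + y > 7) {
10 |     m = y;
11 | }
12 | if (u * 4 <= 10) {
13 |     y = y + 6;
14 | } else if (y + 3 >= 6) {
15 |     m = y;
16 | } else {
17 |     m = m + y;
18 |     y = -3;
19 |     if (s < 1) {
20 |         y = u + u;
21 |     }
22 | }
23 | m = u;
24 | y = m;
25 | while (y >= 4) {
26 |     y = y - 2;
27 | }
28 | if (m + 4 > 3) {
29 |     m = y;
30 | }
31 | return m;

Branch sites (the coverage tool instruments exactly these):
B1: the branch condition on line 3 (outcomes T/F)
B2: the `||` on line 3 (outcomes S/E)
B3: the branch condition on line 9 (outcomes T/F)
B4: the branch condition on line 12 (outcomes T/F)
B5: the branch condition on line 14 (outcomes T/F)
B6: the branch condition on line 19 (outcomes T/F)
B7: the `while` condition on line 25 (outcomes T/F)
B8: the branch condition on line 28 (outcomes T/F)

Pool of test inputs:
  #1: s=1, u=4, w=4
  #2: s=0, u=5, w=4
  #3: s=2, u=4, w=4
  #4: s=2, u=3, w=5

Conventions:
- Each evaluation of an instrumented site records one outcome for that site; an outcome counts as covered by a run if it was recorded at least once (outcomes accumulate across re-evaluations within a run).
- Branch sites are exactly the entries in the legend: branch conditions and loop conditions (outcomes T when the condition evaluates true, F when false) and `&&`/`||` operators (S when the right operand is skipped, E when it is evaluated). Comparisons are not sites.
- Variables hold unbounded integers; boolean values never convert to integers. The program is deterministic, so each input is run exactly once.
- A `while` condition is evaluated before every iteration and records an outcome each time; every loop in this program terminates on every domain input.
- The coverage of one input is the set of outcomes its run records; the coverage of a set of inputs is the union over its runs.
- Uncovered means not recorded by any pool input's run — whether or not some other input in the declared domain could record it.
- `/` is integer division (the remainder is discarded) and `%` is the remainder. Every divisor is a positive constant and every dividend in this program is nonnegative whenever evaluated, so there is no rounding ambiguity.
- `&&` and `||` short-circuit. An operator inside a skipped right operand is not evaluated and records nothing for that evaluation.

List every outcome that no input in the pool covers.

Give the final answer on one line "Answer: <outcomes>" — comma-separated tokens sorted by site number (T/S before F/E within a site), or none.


test 1 (s=1, u=4, w=4) fires B2->S, B1->T, B3->T, B4->F, B5->F, B6->F, B7->T, B7->F, B8->T; hits B1=T, B2=S, B3=T, B4=F, B5=F, B6=F, B7=T, B7=F, B8=T
test 2 (s=0, u=5, w=4) fires B2->E, B1->F, B3->F, B4->F, B5->F, B6->T, B7->T, B7->F, B8->T; hits B1=F, B2=E, B3=F, B4=F, B5=F, B6=T, B7=T, B7=F, B8=T
test 3 (s=2, u=4, w=4) fires B2->S, B1->T, B3->T, B4->F, B5->F, B6->F, B7->T, B7->F, B8->T; hits B1=T, B2=S, B3=T, B4=F, B5=F, B6=F, B7=T, B7=F, B8=T
test 4 (s=2, u=3, w=5) fires B2->S, B1->T, B3->T, B4->F, B5->F, B6->F, B7->F, B8->T; hits B1=T, B2=S, B3=T, B4=F, B5=F, B6=F, B7=F, B8=T
union over the pool: B1=T, B1=F, B2=S, B2=E, B3=T, B3=F, B4=F, B5=F, B6=T, B6=F, B7=T, B7=F, B8=T
uncovered (3 of 16): B4=T, B5=T, B8=F
Answer: B4=T, B5=T, B8=F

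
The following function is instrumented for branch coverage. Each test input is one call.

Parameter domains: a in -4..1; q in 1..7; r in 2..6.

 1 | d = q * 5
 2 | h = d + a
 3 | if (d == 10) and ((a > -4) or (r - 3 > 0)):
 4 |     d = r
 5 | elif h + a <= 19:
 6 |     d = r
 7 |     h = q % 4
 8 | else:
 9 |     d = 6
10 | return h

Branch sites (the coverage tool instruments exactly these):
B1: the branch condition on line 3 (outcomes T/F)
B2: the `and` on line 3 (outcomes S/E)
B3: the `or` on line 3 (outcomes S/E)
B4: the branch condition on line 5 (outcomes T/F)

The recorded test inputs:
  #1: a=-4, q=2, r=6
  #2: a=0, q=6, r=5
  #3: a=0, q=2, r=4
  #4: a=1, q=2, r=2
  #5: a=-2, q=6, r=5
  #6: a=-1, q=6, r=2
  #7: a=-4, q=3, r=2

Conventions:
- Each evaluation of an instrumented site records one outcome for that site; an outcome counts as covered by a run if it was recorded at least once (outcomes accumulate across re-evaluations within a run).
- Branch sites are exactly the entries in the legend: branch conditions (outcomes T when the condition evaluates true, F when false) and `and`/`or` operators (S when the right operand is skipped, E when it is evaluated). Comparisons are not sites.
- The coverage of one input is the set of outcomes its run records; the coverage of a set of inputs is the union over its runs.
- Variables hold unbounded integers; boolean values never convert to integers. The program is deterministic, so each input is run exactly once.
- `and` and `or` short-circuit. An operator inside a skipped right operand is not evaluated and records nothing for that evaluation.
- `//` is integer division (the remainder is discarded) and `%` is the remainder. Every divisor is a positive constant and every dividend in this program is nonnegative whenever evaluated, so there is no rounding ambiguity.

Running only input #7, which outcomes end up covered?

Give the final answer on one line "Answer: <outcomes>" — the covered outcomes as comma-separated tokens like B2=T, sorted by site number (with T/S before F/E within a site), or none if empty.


Tracing the run of input #7 (a=-4, q=3, r=2):
  B2->S, B1->F, B4->T
deduplicating events, the covered set is: B1=F, B2=S, B4=T
Answer: B1=F, B2=S, B4=T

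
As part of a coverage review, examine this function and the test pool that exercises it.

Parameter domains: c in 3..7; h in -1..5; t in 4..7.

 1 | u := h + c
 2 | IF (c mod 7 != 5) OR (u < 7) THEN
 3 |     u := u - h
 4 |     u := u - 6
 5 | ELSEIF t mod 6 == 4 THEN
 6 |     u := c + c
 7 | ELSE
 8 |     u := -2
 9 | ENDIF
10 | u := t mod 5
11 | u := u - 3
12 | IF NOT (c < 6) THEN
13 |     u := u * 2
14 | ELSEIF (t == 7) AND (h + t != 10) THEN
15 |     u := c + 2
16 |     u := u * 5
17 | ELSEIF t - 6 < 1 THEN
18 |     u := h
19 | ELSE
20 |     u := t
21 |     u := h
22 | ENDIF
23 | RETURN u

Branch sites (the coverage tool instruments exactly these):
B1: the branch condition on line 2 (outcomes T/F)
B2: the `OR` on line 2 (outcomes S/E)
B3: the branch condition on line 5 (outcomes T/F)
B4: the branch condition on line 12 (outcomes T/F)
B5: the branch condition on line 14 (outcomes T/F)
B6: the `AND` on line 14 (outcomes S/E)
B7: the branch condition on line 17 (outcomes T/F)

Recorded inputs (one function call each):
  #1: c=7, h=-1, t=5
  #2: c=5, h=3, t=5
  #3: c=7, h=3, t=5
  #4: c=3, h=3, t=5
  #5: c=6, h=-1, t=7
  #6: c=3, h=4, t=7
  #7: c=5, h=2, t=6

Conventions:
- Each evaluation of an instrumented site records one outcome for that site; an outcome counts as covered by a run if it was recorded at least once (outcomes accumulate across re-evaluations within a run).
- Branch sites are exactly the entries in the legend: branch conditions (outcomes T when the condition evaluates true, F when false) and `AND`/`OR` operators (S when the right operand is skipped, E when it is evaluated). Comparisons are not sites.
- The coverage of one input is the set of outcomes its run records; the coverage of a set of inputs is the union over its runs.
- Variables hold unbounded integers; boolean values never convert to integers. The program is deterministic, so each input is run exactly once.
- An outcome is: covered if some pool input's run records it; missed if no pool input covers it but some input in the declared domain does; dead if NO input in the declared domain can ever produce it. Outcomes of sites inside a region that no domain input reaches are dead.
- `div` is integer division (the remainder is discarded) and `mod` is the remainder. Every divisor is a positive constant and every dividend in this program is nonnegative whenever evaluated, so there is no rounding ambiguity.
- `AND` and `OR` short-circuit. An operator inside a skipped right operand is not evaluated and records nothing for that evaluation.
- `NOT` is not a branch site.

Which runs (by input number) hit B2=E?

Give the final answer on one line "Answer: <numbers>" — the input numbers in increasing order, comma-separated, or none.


input #1 (c=7, h=-1, t=5): misses B2=E
input #2 (c=5, h=3, t=5): covers B2=E
input #3 (c=7, h=3, t=5): misses B2=E
input #4 (c=3, h=3, t=5): misses B2=E
input #5 (c=6, h=-1, t=7): misses B2=E
input #6 (c=3, h=4, t=7): misses B2=E
input #7 (c=5, h=2, t=6): covers B2=E
Answer: 2, 7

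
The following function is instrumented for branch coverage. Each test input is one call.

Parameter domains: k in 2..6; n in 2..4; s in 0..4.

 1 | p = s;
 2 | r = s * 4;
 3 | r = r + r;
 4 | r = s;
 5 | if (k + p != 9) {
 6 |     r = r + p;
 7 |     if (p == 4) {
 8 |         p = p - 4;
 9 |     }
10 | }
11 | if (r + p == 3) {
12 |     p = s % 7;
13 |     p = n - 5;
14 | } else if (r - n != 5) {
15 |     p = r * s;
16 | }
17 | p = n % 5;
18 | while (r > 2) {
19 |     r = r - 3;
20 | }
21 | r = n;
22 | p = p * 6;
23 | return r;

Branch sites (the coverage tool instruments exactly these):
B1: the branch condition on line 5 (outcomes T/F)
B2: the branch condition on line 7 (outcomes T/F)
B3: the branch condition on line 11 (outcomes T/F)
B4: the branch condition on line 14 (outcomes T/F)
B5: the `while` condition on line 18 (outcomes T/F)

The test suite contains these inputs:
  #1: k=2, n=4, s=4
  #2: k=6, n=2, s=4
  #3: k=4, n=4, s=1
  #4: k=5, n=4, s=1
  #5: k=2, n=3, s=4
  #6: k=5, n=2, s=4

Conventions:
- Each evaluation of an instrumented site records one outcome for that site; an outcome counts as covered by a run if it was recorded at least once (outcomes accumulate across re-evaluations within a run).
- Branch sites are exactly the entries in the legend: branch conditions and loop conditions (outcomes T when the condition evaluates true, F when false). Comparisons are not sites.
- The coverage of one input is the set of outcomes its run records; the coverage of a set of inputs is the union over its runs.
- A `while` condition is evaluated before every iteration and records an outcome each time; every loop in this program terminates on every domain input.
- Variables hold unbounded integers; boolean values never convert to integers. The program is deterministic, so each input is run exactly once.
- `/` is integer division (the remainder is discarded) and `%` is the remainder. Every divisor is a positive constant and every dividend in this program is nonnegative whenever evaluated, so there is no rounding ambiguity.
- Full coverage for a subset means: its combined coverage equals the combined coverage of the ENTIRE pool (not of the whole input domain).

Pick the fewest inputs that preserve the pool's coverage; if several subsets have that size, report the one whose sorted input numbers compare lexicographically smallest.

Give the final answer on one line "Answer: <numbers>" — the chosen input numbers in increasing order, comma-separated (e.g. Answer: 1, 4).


input #1 (k=2, n=4, s=4): events B1->T, B2->T, B3->F, B4->T, B5->T, B5->T, B5->F; covers B1=T, B2=T, B3=F, B4=T, B5=T, B5=F
input #2 (k=6, n=2, s=4): events B1->T, B2->T, B3->F, B4->T, B5->T, B5->T, B5->F; covers B1=T, B2=T, B3=F, B4=T, B5=T, B5=F
input #3 (k=4, n=4, s=1): events B1->T, B2->F, B3->T, B5->F; covers B1=T, B2=F, B3=T, B5=F
input #4 (k=5, n=4, s=1): events B1->T, B2->F, B3->T, B5->F; covers B1=T, B2=F, B3=T, B5=F
input #5 (k=2, n=3, s=4): events B1->T, B2->T, B3->F, B4->F, B5->T, B5->T, B5->F; covers B1=T, B2=T, B3=F, B4=F, B5=T, B5=F
input #6 (k=5, n=2, s=4): events B1->F, B3->F, B4->T, B5->T, B5->F; covers B1=F, B3=F, B4=T, B5=T, B5=F
together the pool reaches 10 outcomes: B1=T, B1=F, B2=T, B2=F, B3=T, B3=F, B4=T, B4=F, B5=T, B5=F
no size-1 subset reaches all 10 outcomes (best union: 6/10)
no size-2 subset reaches all 10 outcomes (best union: 8/10)
inputs {3, 5, 6} (size 3) cover everything; no size-3 subset with a lexicographically smaller index list covers all 10
Answer: 3, 5, 6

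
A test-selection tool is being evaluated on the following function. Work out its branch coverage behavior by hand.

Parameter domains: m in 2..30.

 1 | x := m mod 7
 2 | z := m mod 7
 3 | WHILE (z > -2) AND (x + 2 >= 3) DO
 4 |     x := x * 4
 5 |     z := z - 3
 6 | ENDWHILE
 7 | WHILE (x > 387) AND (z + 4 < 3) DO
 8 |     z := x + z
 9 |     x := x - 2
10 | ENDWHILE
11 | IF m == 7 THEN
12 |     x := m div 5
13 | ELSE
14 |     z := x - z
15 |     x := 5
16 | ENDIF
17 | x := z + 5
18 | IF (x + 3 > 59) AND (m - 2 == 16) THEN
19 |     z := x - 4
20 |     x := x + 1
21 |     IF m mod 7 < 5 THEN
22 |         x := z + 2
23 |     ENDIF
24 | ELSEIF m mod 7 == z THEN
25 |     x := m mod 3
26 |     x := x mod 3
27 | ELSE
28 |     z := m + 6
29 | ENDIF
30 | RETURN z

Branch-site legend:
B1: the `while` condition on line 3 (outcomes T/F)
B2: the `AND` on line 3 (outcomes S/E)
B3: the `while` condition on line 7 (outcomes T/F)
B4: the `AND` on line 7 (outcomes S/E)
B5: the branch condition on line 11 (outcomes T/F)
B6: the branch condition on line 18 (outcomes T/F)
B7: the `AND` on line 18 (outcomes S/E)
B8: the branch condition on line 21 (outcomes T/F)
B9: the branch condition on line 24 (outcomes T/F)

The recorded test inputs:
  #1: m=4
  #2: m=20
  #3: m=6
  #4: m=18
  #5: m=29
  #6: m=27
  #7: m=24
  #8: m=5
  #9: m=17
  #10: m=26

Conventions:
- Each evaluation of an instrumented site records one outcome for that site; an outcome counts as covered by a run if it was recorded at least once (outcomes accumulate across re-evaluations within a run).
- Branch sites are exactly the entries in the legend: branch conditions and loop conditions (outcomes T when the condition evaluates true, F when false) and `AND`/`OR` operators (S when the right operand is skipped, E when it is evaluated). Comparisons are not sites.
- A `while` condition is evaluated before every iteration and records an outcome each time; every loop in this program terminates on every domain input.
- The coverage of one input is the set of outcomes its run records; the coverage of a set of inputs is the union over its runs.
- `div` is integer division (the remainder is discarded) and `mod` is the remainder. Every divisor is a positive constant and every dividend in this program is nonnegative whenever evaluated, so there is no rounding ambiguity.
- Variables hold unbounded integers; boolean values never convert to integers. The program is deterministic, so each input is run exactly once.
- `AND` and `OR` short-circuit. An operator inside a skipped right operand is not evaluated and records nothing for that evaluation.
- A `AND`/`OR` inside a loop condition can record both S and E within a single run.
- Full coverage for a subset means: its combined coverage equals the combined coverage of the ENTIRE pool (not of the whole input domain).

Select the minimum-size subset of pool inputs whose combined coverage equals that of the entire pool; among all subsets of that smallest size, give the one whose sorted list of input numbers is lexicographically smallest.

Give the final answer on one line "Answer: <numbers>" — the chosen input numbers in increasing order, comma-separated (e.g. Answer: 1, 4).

input #1 (m=4): covers B1=T, B1=F, B2=S, B2=E, B3=F, B4=S, B5=F, B6=F, B7=E, B9=F
input #2 (m=20): covers B1=T, B1=F, B2=S, B2=E, B3=F, B4=S, B5=F, B6=F, B7=E, B9=F
input #3 (m=6): covers B1=T, B1=F, B2=S, B2=E, B3=F, B4=S, B5=F, B6=F, B7=E, B9=F
input #4 (m=18): covers B1=T, B1=F, B2=S, B2=E, B3=F, B4=S, B5=F, B6=T, B7=E, B8=T
input #5 (m=29): covers B1=T, B1=F, B2=S, B2=E, B3=F, B4=S, B5=F, B6=F, B7=S, B9=F
input #6 (m=27): covers B1=T, B1=F, B2=S, B2=E, B3=F, B4=S, B5=F, B6=F, B7=E, B9=F
input #7 (m=24): covers B1=T, B1=F, B2=S, B2=E, B3=F, B4=S, B5=F, B6=F, B7=S, B9=F
input #8 (m=5): covers B1=T, B1=F, B2=S, B2=E, B3=F, B4=S, B5=F, B6=F, B7=E, B9=F
input #9 (m=17): covers B1=T, B1=F, B2=S, B2=E, B3=F, B4=S, B5=F, B6=F, B7=S, B9=F
input #10 (m=26): covers B1=T, B1=F, B2=S, B2=E, B3=F, B4=S, B5=F, B6=F, B7=E, B9=F
union over all inputs: B1=T, B1=F, B2=S, B2=E, B3=F, B4=S, B5=F, B6=T, B6=F, B7=S, B7=E, B8=T, B9=F (13 outcomes)
no size-1 subset reaches all 13 outcomes (best union: 10/13)
at size 2, {4, 5} reaches all 13 outcomes; every lexicographically earlier size-2 subset fails

Answer: 4, 5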